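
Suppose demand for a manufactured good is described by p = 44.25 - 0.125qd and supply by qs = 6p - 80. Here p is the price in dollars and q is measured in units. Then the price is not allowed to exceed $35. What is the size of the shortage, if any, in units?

0

Rearranging demand gives qd = 354 - 8p. Setting quantity demanded equal to quantity supplied, 354 - 8p = 6p - 80, gives p* = 31 and q* = 106.
The ceiling of 35 is above the equilibrium price 31, so it is not binding; the market clears at p* = 31, q* = 106.
Since the control does not bind, there is no shortage.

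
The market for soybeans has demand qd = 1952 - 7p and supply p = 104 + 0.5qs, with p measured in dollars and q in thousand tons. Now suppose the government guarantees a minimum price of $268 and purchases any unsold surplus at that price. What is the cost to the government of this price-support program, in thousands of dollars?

Rearranging supply gives qs = 2p - 208. Setting quantity demanded equal to quantity supplied, 1952 - 7p = 2p - 208, gives p* = 240 and q* = 272.
Since 268 > 240, the floor is binding.
At p = 268: qd = 1952 - 7·268 = 76 and qs = 2·268 - 208 = 328.
Surplus = qs - qd = 252.
Government expenditure = surplus × support price = 252 × 268 = 67536.

67536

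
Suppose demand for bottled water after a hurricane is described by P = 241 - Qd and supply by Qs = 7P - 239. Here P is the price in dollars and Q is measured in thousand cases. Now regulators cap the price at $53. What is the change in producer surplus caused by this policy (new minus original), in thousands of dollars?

Rearranging demand gives Qd = 241 - P. Setting quantity demanded equal to quantity supplied, 241 - P = 7P - 239, gives P* = 60 and Q* = 181.
Since 53 < 60, the ceiling is binding.
At P = 53: Qd = 241 - 53 = 188 and Qs = 7·53 - 239 = 132.
Producer surplus without the control is ½ · (60 - 239/7) · 181 = 32761/14.
With the ceiling, producers sell 132 units at 53, so PS = ½ · (53 - 239/7) · 132 = 8712/7.
Change in producer surplus = 8712/7 - 32761/14 = -1095.5.

-1095.5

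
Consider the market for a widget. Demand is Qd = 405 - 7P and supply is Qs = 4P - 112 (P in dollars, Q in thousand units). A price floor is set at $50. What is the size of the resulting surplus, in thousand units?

33

Setting quantity demanded equal to quantity supplied, 405 - 7P = 4P - 112, gives P* = 47 and Q* = 76.
Because the floor (50) lies above the market-clearing price, it is binding.
At P = 50: Qd = 405 - 7·50 = 55 and Qs = 4·50 - 112 = 88.
Surplus = Qs - Qd = 88 - 55 = 33.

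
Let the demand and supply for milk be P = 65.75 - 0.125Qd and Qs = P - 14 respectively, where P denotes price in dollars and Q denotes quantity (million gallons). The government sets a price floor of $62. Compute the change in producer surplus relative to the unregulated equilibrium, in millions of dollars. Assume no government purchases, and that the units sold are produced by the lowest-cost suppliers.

-68

Rearranging demand gives Qd = 526 - 8P. Equilibrium: 526 - 8P = P - 14, so 540 = 9P and P* = 60, Q* = 46.
Since 62 > 60, the floor is binding.
At P = 62: Qd = 526 - 8·62 = 30 and Qs = 62 - 14 = 48.
Producer surplus without the control is ½ · (60 - 14) · 46 = 1058.
With the floor, 30 units are sold at 62. The supply price at Q = 30 is 44, so PS = ½ · [(62 - 14) + (62 - 44)] · 30 = 990.
Change in producer surplus = 990 - 1058 = -68.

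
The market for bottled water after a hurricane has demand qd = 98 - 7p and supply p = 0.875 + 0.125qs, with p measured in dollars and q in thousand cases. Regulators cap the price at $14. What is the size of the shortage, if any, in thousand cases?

Rearranging supply gives qs = 8p - 7. Setting quantity demanded equal to quantity supplied, 98 - 7p = 8p - 7, gives p* = 7 and q* = 49.
The ceiling of 14 is above the equilibrium price 7, so it is not binding; the market clears at p* = 7, q* = 49.
Since the control does not bind, there is no shortage.

0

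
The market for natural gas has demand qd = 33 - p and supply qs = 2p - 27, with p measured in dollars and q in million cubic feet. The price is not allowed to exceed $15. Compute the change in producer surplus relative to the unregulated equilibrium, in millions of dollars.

Setting quantity demanded equal to quantity supplied, 33 - p = 2p - 27, gives p* = 20 and q* = 13.
The ceiling of 15 is below the equilibrium price 20, so it binds.
At p = 15: qd = 33 - 15 = 18 and qs = 2·15 - 27 = 3.
Producer surplus without the control is ½ · (20 - 13.5) · 13 = 42.25.
With the ceiling, producers sell 3 units at 15, so PS = ½ · (15 - 13.5) · 3 = 2.25.
Change in producer surplus = 2.25 - 42.25 = -40.

-40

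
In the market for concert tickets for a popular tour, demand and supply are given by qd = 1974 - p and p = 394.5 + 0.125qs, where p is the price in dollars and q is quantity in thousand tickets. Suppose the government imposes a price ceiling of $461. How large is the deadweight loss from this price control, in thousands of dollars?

427716

Rearranging supply gives qs = 8p - 3156. Without the control the market clears where 1974 - p = 8p - 3156, i.e. p* = 570 and q* = 1404.
The ceiling of 461 is below the equilibrium price 570, so it binds.
At p = 461: qd = 1974 - 461 = 1513 and qs = 8·461 - 3156 = 532.
Quantity traded falls to 532. At q = 532 the demand price is 1974 - 532 = 1442 and the supply price is (3156 + 532)/8 = 461.
Deadweight loss = ½ · (1442 - 461) · (1404 - 532) = ½ · 981 · 872 = 427716.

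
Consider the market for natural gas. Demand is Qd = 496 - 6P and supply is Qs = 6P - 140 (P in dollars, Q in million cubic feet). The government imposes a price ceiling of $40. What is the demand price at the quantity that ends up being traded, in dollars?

Without the control the market clears where 496 - 6P = 6P - 140, i.e. P* = 53 and Q* = 178.
Because the ceiling (40) lies below the market-clearing price, it is binding.
At P = 40: Qd = 496 - 6·40 = 256 and Qs = 6·40 - 140 = 100.
Only 100 units reach the market. On the demand curve, the marginal buyer's willingness to pay at Q = 100 is (496 - 100)/6 = 66.

66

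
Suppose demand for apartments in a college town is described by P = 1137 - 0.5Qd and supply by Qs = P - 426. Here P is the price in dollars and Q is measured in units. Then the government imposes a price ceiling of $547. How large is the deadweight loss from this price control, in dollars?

93456.75

Rearranging demand gives Qd = 2274 - 2P. Equilibrium: 2274 - 2P = P - 426, so 2700 = 3P and P* = 900, Q* = 474.
Since 547 < 900, the ceiling is binding.
At P = 547: Qd = 2274 - 2·547 = 1180 and Qs = 547 - 426 = 121.
Quantity traded falls to 121. At Q = 121 the demand price is (2274 - 121)/2 = 1076.5 and the supply price is 426 + 121 = 547.
Deadweight loss = ½ · (1076.5 - 547) · (474 - 121) = ½ · 529.5 · 353 = 93456.75.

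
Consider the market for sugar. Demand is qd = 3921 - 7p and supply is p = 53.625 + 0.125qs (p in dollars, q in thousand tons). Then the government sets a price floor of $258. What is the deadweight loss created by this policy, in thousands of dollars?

0

Rearranging supply gives qs = 8p - 429. Setting quantity demanded equal to quantity supplied, 3921 - 7p = 8p - 429, gives p* = 290 and q* = 1891.
The floor of 258 is below the equilibrium price 290, so it is not binding; the market clears at p* = 290, q* = 1891.
Since the control does not bind, no trades are prevented and deadweight loss is zero.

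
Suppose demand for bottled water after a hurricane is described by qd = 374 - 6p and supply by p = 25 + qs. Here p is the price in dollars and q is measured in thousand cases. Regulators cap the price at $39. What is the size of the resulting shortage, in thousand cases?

Rearranging supply gives qs = p - 25. Setting quantity demanded equal to quantity supplied, 374 - 6p = p - 25, gives p* = 57 and q* = 32.
The ceiling of 39 is below the equilibrium price 57, so it binds.
At p = 39: qd = 374 - 6·39 = 140 and qs = 39 - 25 = 14.
Shortage = qd - qs = 140 - 14 = 126.

126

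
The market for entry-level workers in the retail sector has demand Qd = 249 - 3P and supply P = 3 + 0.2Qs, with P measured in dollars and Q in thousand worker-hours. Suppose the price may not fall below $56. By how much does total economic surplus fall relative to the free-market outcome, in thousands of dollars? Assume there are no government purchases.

Rearranging supply gives Qs = 5P - 15. Setting quantity demanded equal to quantity supplied, 249 - 3P = 5P - 15, gives P* = 33 and Q* = 150.
The floor of 56 is above the equilibrium price 33, so it binds.
At P = 56: Qd = 249 - 3·56 = 81 and Qs = 5·56 - 15 = 265.
Quantity traded falls to 81. At Q = 81 the demand price is (249 - 81)/3 = 56 and the supply price is (15 + 81)/5 = 19.2.
Deadweight loss = ½ · (56 - 19.2) · (150 - 81) = ½ · 36.8 · 69 = 1269.6.

1269.6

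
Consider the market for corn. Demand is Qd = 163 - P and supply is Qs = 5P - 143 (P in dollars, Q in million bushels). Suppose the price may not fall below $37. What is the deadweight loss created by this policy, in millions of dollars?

0

Without the control the market clears where 163 - P = 5P - 143, i.e. P* = 51 and Q* = 112.
Since 37 is below P* = 51, the floor does not bind and the free-market outcome prevails.
Since the control does not bind, no trades are prevented and deadweight loss is zero.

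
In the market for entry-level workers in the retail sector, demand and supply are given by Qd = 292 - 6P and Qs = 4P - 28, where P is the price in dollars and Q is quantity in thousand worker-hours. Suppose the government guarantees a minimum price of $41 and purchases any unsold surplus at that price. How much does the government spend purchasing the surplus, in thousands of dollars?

In a free market, 292 - 6P = 4P - 28 gives the equilibrium P* = 32, Q* = 100.
Since 41 > 32, the floor is binding.
At P = 41: Qd = 292 - 6·41 = 46 and Qs = 4·41 - 28 = 136.
Surplus = Qs - Qd = 90.
Government expenditure = surplus × support price = 90 × 41 = 3690.

3690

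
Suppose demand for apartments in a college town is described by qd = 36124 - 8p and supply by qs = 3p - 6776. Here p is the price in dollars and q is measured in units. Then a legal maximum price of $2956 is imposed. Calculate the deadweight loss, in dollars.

1837968

Equilibrium: 36124 - 8p = 3p - 6776, so 42900 = 11p and p* = 3900, q* = 4924.
The ceiling of 2956 is below the equilibrium price 3900, so it binds.
At p = 2956: qd = 36124 - 8·2956 = 12476 and qs = 3·2956 - 6776 = 2092.
Quantity traded falls to 2092. At q = 2092 the demand price is (36124 - 2092)/8 = 4254 and the supply price is (6776 + 2092)/3 = 2956.
Deadweight loss = ½ · (4254 - 2956) · (4924 - 2092) = ½ · 1298 · 2832 = 1837968.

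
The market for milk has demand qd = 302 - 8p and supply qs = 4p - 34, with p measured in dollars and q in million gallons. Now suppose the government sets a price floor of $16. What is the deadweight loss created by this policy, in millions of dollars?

Setting quantity demanded equal to quantity supplied, 302 - 8p = 4p - 34, gives p* = 28 and q* = 78.
The floor of 16 is below the equilibrium price 28, so it is not binding; the market clears at p* = 28, q* = 78.
Since the control does not bind, no trades are prevented and deadweight loss is zero.

0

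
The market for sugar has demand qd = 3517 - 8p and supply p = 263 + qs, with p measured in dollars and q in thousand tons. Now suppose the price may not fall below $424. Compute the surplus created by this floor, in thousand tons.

36

Rearranging supply gives qs = p - 263. Equilibrium: 3517 - 8p = p - 263, so 3780 = 9p and p* = 420, q* = 157.
Since 424 > 420, the floor is binding.
At p = 424: qd = 3517 - 8·424 = 125 and qs = 424 - 263 = 161.
Surplus = qs - qd = 161 - 125 = 36.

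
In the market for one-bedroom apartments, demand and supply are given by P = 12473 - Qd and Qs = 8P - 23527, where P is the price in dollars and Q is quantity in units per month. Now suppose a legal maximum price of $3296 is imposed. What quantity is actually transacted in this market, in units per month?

2841

Rearranging demand gives Qd = 12473 - P. Equilibrium: 12473 - P = 8P - 23527, so 36000 = 9P and P* = 4000, Q* = 8473.
Because the ceiling (3296) lies below the market-clearing price, it is binding.
At P = 3296: Qd = 12473 - 3296 = 9177 and Qs = 8·3296 - 23527 = 2841.
The quantity actually transacted is the short side, supply: 2841.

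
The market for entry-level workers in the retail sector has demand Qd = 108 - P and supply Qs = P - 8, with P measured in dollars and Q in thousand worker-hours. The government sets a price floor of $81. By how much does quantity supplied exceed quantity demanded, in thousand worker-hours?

46

Equilibrium: 108 - P = P - 8, so 116 = 2P and P* = 58, Q* = 50.
The floor of 81 is above the equilibrium price 58, so it binds.
At P = 81: Qd = 108 - 81 = 27 and Qs = 81 - 8 = 73.
Surplus = Qs - Qd = 73 - 27 = 46.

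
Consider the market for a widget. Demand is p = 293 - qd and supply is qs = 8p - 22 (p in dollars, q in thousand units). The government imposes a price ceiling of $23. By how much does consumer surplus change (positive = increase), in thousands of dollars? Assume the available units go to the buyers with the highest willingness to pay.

Rearranging demand gives qd = 293 - p. Equilibrium: 293 - p = 8p - 22, so 315 = 9p and p* = 35, q* = 258.
The ceiling of 23 is below the equilibrium price 35, so it binds.
At p = 23: qd = 293 - 23 = 270 and qs = 8·23 - 22 = 162.
Consumer surplus without the control is ½ · (293 - 35) · 258 = 33282.
With the ceiling, 162 units are sold at 23 (assume they go to the highest-value buyers). The demand price at q = 162 is 131, so CS = ½ · [(293 - 23) + (131 - 23)] · 162 = 30618.
Change in consumer surplus = 30618 - 33282 = -2664.

-2664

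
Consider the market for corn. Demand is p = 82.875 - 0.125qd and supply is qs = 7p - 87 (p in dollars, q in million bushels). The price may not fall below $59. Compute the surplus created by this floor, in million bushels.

Rearranging demand gives qd = 663 - 8p. Setting quantity demanded equal to quantity supplied, 663 - 8p = 7p - 87, gives p* = 50 and q* = 263.
The floor of 59 is above the equilibrium price 50, so it binds.
At p = 59: qd = 663 - 8·59 = 191 and qs = 7·59 - 87 = 326.
Surplus = qs - qd = 326 - 191 = 135.

135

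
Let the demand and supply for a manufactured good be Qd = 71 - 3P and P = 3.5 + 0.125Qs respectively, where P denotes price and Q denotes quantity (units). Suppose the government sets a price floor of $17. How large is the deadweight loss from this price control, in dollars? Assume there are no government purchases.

132

Rearranging supply gives Qs = 8P - 28. Equilibrium: 71 - 3P = 8P - 28, so 99 = 11P and P* = 9, Q* = 44.
Since 17 > 9, the floor is binding.
At P = 17: Qd = 71 - 3·17 = 20 and Qs = 8·17 - 28 = 108.
Quantity traded falls to 20. At Q = 20 the demand price is (71 - 20)/3 = 17 and the supply price is (28 + 20)/8 = 6.
Deadweight loss = ½ · (17 - 6) · (44 - 20) = ½ · 11 · 24 = 132.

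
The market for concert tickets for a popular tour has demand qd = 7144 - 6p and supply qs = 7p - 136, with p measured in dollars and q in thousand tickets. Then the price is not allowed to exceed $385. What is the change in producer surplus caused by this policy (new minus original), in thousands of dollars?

-555012.5

Setting quantity demanded equal to quantity supplied, 7144 - 6p = 7p - 136, gives p* = 560 and q* = 3784.
The ceiling of 385 is below the equilibrium price 560, so it binds.
At p = 385: qd = 7144 - 6·385 = 4834 and qs = 7·385 - 136 = 2559.
Producer surplus without the control is ½ · (560 - 136/7) · 3784 = 7159328/7.
With the ceiling, producers sell 2559 units at 385, so PS = ½ · (385 - 136/7) · 2559 = 6548481/14.
Change in producer surplus = 6548481/14 - 7159328/7 = -555012.5.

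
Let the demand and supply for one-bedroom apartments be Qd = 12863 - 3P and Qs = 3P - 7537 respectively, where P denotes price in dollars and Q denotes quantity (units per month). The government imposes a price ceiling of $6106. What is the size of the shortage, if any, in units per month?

Without the control the market clears where 12863 - 3P = 3P - 7537, i.e. P* = 3400 and Q* = 2663.
The ceiling of 6106 is above the equilibrium price 3400, so it is not binding; the market clears at P* = 3400, Q* = 2663.
Since the control does not bind, there is no shortage.

0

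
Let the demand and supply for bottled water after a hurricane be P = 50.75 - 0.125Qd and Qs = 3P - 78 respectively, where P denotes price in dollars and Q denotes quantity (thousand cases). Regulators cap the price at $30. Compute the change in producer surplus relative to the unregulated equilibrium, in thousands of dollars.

Rearranging demand gives Qd = 406 - 8P. Without the control the market clears where 406 - 8P = 3P - 78, i.e. P* = 44 and Q* = 54.
Since 30 < 44, the ceiling is binding.
At P = 30: Qd = 406 - 8·30 = 166 and Qs = 3·30 - 78 = 12.
Producer surplus without the control is ½ · (44 - 26) · 54 = 486.
With the ceiling, producers sell 12 units at 30, so PS = ½ · (30 - 26) · 12 = 24.
Change in producer surplus = 24 - 486 = -462.

-462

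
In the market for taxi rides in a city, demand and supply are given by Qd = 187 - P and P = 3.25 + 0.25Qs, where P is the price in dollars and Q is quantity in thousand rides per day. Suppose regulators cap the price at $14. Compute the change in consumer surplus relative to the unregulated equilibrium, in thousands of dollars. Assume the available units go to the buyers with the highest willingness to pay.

-4290

Rearranging supply gives Qs = 4P - 13. In a free market, 187 - P = 4P - 13 gives the equilibrium P* = 40, Q* = 147.
The ceiling of 14 is below the equilibrium price 40, so it binds.
At P = 14: Qd = 187 - 14 = 173 and Qs = 4·14 - 13 = 43.
Consumer surplus without the control is ½ · (187 - 40) · 147 = 10804.5.
With the ceiling, 43 units are sold at 14 (assume they go to the highest-value buyers). The demand price at Q = 43 is 144, so CS = ½ · [(187 - 14) + (144 - 14)] · 43 = 6514.5.
Change in consumer surplus = 6514.5 - 10804.5 = -4290.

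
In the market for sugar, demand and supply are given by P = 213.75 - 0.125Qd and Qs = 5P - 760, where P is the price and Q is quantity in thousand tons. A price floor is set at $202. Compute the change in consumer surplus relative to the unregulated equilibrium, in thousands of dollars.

Rearranging demand gives Qd = 1710 - 8P. In a free market, 1710 - 8P = 5P - 760 gives the equilibrium P* = 190, Q* = 190.
Since 202 > 190, the floor is binding.
At P = 202: Qd = 1710 - 8·202 = 94 and Qs = 5·202 - 760 = 250.
Consumer surplus without the control is ½ · (213.75 - 190) · 190 = 2256.25.
With the floor, consumers buy 94 units at 202, so CS = ½ · (213.75 - 202) · 94 = 552.25.
Change in consumer surplus = 552.25 - 2256.25 = -1704.

-1704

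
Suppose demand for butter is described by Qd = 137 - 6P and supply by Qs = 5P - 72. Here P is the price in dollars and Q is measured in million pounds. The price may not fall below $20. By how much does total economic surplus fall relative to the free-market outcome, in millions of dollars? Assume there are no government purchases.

6.6

Setting quantity demanded equal to quantity supplied, 137 - 6P = 5P - 72, gives P* = 19 and Q* = 23.
The floor of 20 is above the equilibrium price 19, so it binds.
At P = 20: Qd = 137 - 6·20 = 17 and Qs = 5·20 - 72 = 28.
Quantity traded falls to 17. At Q = 17 the demand price is (137 - 17)/6 = 20 and the supply price is (72 + 17)/5 = 17.8.
Deadweight loss = ½ · (20 - 17.8) · (23 - 17) = ½ · 2.2 · 6 = 6.6.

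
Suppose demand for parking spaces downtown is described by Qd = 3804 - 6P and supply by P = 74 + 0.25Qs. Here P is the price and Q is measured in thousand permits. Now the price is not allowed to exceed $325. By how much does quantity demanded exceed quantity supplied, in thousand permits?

Rearranging supply gives Qs = 4P - 296. Without the control the market clears where 3804 - 6P = 4P - 296, i.e. P* = 410 and Q* = 1344.
Because the ceiling (325) lies below the market-clearing price, it is binding.
At P = 325: Qd = 3804 - 6·325 = 1854 and Qs = 4·325 - 296 = 1004.
Shortage = Qd - Qs = 1854 - 1004 = 850.

850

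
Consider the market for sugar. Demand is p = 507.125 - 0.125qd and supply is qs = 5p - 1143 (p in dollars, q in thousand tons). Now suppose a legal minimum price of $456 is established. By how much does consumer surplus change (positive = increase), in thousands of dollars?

Rearranging demand gives qd = 4057 - 8p. Without the control the market clears where 4057 - 8p = 5p - 1143, i.e. p* = 400 and q* = 857.
The floor of 456 is above the equilibrium price 400, so it binds.
At p = 456: qd = 4057 - 8·456 = 409 and qs = 5·456 - 1143 = 1137.
Consumer surplus without the control is ½ · (507.125 - 400) · 857 = 45903.0625.
With the floor, consumers buy 409 units at 456, so CS = ½ · (507.125 - 456) · 409 = 10455.0625.
Change in consumer surplus = 10455.0625 - 45903.0625 = -35448.

-35448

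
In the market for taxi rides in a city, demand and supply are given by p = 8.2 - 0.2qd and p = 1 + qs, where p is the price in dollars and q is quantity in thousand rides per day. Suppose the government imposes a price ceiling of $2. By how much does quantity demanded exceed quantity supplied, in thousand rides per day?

30

Rearranging demand gives qd = 41 - 5p; rearranging supply gives qs = p - 1. Equilibrium: 41 - 5p = p - 1, so 42 = 6p and p* = 7, q* = 6.
Since 2 < 7, the ceiling is binding.
At p = 2: qd = 41 - 5·2 = 31 and qs = 2 - 1 = 1.
Shortage = qd - qs = 31 - 1 = 30.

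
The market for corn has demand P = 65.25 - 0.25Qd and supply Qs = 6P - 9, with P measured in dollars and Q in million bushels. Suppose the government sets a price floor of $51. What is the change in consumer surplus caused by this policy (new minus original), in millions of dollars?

Rearranging demand gives Qd = 261 - 4P. Equilibrium: 261 - 4P = 6P - 9, so 270 = 10P and P* = 27, Q* = 153.
Since 51 > 27, the floor is binding.
At P = 51: Qd = 261 - 4·51 = 57 and Qs = 6·51 - 9 = 297.
Consumer surplus without the control is ½ · (65.25 - 27) · 153 = 2926.125.
With the floor, consumers buy 57 units at 51, so CS = ½ · (65.25 - 51) · 57 = 406.125.
Change in consumer surplus = 406.125 - 2926.125 = -2520.

-2520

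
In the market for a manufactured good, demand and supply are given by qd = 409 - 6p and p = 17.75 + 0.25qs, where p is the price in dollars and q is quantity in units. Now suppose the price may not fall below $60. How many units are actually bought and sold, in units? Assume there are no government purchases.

Rearranging supply gives qs = 4p - 71. Without the control the market clears where 409 - 6p = 4p - 71, i.e. p* = 48 and q* = 121.
Because the floor (60) lies above the market-clearing price, it is binding.
At p = 60: qd = 409 - 6·60 = 49 and qs = 4·60 - 71 = 169.
The quantity actually transacted is the short side, demand: 49.

49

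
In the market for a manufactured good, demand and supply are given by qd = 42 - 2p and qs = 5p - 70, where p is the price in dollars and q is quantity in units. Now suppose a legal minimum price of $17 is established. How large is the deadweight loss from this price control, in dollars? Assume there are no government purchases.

1.4

Equilibrium: 42 - 2p = 5p - 70, so 112 = 7p and p* = 16, q* = 10.
The floor of 17 is above the equilibrium price 16, so it binds.
At p = 17: qd = 42 - 2·17 = 8 and qs = 5·17 - 70 = 15.
Quantity traded falls to 8. At q = 8 the demand price is (42 - 8)/2 = 17 and the supply price is (70 + 8)/5 = 15.6.
Deadweight loss = ½ · (17 - 15.6) · (10 - 8) = ½ · 1.4 · 2 = 1.4.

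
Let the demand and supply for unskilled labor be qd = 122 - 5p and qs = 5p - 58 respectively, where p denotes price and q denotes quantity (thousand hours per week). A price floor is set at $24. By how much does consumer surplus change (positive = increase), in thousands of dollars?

In a free market, 122 - 5p = 5p - 58 gives the equilibrium p* = 18, q* = 32.
The floor of 24 is above the equilibrium price 18, so it binds.
At p = 24: qd = 122 - 5·24 = 2 and qs = 5·24 - 58 = 62.
Consumer surplus without the control is ½ · (24.4 - 18) · 32 = 102.4.
With the floor, consumers buy 2 units at 24, so CS = ½ · (24.4 - 24) · 2 = 0.4.
Change in consumer surplus = 0.4 - 102.4 = -102.

-102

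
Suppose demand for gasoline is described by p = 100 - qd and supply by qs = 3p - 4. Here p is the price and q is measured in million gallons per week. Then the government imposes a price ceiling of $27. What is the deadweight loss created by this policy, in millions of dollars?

0

Rearranging demand gives qd = 100 - p. Setting quantity demanded equal to quantity supplied, 100 - p = 3p - 4, gives p* = 26 and q* = 74.
The ceiling of 27 is above the equilibrium price 26, so it is not binding; the market clears at p* = 26, q* = 74.
Since the control does not bind, no trades are prevented and deadweight loss is zero.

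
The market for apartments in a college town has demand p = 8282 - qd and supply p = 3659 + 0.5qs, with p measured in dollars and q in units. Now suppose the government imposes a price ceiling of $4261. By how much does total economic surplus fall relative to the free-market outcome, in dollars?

Rearranging demand gives qd = 8282 - p; rearranging supply gives qs = 2p - 7318. Equilibrium: 8282 - p = 2p - 7318, so 15600 = 3p and p* = 5200, q* = 3082.
Because the ceiling (4261) lies below the market-clearing price, it is binding.
At p = 4261: qd = 8282 - 4261 = 4021 and qs = 2·4261 - 7318 = 1204.
Quantity traded falls to 1204. At q = 1204 the demand price is 8282 - 1204 = 7078 and the supply price is (7318 + 1204)/2 = 4261.
Deadweight loss = ½ · (7078 - 4261) · (3082 - 1204) = ½ · 2817 · 1878 = 2645163.

2645163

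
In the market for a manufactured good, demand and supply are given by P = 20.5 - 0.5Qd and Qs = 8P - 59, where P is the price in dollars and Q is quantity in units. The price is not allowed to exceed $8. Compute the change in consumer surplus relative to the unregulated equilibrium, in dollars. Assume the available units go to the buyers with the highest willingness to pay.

Rearranging demand gives Qd = 41 - 2P. Without the control the market clears where 41 - 2P = 8P - 59, i.e. P* = 10 and Q* = 21.
Since 8 < 10, the ceiling is binding.
At P = 8: Qd = 41 - 2·8 = 25 and Qs = 8·8 - 59 = 5.
Consumer surplus without the control is ½ · (20.5 - 10) · 21 = 110.25.
With the ceiling, 5 units are sold at 8 (assume they go to the highest-value buyers). The demand price at Q = 5 is 18, so CS = ½ · [(20.5 - 8) + (18 - 8)] · 5 = 56.25.
Change in consumer surplus = 56.25 - 110.25 = -54.

-54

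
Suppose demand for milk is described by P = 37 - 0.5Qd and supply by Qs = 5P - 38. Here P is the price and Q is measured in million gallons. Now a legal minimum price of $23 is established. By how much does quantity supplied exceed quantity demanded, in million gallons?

49

Rearranging demand gives Qd = 74 - 2P. In a free market, 74 - 2P = 5P - 38 gives the equilibrium P* = 16, Q* = 42.
The floor of 23 is above the equilibrium price 16, so it binds.
At P = 23: Qd = 74 - 2·23 = 28 and Qs = 5·23 - 38 = 77.
Surplus = Qs - Qd = 77 - 28 = 49.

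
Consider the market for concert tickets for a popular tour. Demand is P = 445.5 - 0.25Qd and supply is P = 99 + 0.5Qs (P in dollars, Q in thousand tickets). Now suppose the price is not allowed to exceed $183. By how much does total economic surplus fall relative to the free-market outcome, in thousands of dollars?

32413.5

Rearranging demand gives Qd = 1782 - 4P; rearranging supply gives Qs = 2P - 198. Setting quantity demanded equal to quantity supplied, 1782 - 4P = 2P - 198, gives P* = 330 and Q* = 462.
Because the ceiling (183) lies below the market-clearing price, it is binding.
At P = 183: Qd = 1782 - 4·183 = 1050 and Qs = 2·183 - 198 = 168.
Quantity traded falls to 168. At Q = 168 the demand price is (1782 - 168)/4 = 403.5 and the supply price is (198 + 168)/2 = 183.
Deadweight loss = ½ · (403.5 - 183) · (462 - 168) = ½ · 220.5 · 294 = 32413.5.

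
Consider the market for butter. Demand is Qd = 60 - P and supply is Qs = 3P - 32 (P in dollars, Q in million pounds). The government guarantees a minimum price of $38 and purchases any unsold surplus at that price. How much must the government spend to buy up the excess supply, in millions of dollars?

Equilibrium: 60 - P = 3P - 32, so 92 = 4P and P* = 23, Q* = 37.
Because the floor (38) lies above the market-clearing price, it is binding.
At P = 38: Qd = 60 - 38 = 22 and Qs = 3·38 - 32 = 82.
Surplus = Qs - Qd = 60.
Government expenditure = surplus × support price = 60 × 38 = 2280.

2280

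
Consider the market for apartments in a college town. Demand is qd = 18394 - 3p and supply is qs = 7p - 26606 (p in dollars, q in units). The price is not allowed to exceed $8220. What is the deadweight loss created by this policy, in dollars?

0

Setting quantity demanded equal to quantity supplied, 18394 - 3p = 7p - 26606, gives p* = 4500 and q* = 4894.
The ceiling of 8220 is above the equilibrium price 4500, so it is not binding; the market clears at p* = 4500, q* = 4894.
Since the control does not bind, no trades are prevented and deadweight loss is zero.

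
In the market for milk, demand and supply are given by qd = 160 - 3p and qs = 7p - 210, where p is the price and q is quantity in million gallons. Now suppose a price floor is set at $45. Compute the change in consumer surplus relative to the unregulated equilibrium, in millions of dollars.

-296

Without the control the market clears where 160 - 3p = 7p - 210, i.e. p* = 37 and q* = 49.
The floor of 45 is above the equilibrium price 37, so it binds.
At p = 45: qd = 160 - 3·45 = 25 and qs = 7·45 - 210 = 105.
Consumer surplus without the control is ½ · (160/3 - 37) · 49 = 2401/6.
With the floor, consumers buy 25 units at 45, so CS = ½ · (160/3 - 45) · 25 = 625/6.
Change in consumer surplus = 625/6 - 2401/6 = -296.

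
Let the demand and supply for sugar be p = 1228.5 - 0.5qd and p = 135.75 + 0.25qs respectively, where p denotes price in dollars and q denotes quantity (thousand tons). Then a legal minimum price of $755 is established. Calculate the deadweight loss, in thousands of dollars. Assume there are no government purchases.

97537.5

Rearranging demand gives qd = 2457 - 2p; rearranging supply gives qs = 4p - 543. Without the control the market clears where 2457 - 2p = 4p - 543, i.e. p* = 500 and q* = 1457.
Since 755 > 500, the floor is binding.
At p = 755: qd = 2457 - 2·755 = 947 and qs = 4·755 - 543 = 2477.
Quantity traded falls to 947. At q = 947 the demand price is (2457 - 947)/2 = 755 and the supply price is (543 + 947)/4 = 372.5.
Deadweight loss = ½ · (755 - 372.5) · (1457 - 947) = ½ · 382.5 · 510 = 97537.5.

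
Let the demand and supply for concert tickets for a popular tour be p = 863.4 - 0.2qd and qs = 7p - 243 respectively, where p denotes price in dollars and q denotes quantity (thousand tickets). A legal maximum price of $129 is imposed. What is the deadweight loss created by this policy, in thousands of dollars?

Rearranging demand gives qd = 4317 - 5p. Without the control the market clears where 4317 - 5p = 7p - 243, i.e. p* = 380 and q* = 2417.
Because the ceiling (129) lies below the market-clearing price, it is binding.
At p = 129: qd = 4317 - 5·129 = 3672 and qs = 7·129 - 243 = 660.
Quantity traded falls to 660. At q = 660 the demand price is (4317 - 660)/5 = 731.4 and the supply price is (243 + 660)/7 = 129.
Deadweight loss = ½ · (731.4 - 129) · (2417 - 660) = ½ · 602.4 · 1757 = 529208.4.

529208.4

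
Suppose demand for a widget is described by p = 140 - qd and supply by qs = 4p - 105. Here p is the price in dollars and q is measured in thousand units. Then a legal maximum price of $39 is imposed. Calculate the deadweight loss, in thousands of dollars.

1000

Rearranging demand gives qd = 140 - p. Without the control the market clears where 140 - p = 4p - 105, i.e. p* = 49 and q* = 91.
Because the ceiling (39) lies below the market-clearing price, it is binding.
At p = 39: qd = 140 - 39 = 101 and qs = 4·39 - 105 = 51.
Quantity traded falls to 51. At q = 51 the demand price is 140 - 51 = 89 and the supply price is (105 + 51)/4 = 39.
Deadweight loss = ½ · (89 - 39) · (91 - 51) = ½ · 50 · 40 = 1000.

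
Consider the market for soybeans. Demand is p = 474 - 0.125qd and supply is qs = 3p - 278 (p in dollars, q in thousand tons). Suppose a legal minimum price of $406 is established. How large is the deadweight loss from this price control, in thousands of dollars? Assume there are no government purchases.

19008

Rearranging demand gives qd = 3792 - 8p. In a free market, 3792 - 8p = 3p - 278 gives the equilibrium p* = 370, q* = 832.
Because the floor (406) lies above the market-clearing price, it is binding.
At p = 406: qd = 3792 - 8·406 = 544 and qs = 3·406 - 278 = 940.
Quantity traded falls to 544. At q = 544 the demand price is (3792 - 544)/8 = 406 and the supply price is (278 + 544)/3 = 274.
Deadweight loss = ½ · (406 - 274) · (832 - 544) = ½ · 132 · 288 = 19008.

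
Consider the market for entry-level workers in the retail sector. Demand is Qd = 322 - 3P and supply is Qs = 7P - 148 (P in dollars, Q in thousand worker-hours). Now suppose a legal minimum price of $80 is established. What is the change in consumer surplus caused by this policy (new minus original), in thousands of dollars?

Without the control the market clears where 322 - 3P = 7P - 148, i.e. P* = 47 and Q* = 181.
Since 80 > 47, the floor is binding.
At P = 80: Qd = 322 - 3·80 = 82 and Qs = 7·80 - 148 = 412.
Consumer surplus without the control is ½ · (322/3 - 47) · 181 = 32761/6.
With the floor, consumers buy 82 units at 80, so CS = ½ · (322/3 - 80) · 82 = 3362/3.
Change in consumer surplus = 3362/3 - 32761/6 = -4339.5.

-4339.5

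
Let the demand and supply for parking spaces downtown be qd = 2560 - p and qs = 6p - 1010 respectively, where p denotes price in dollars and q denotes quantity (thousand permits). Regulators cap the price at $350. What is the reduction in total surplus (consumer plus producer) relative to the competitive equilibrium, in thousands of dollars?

Without the control the market clears where 2560 - p = 6p - 1010, i.e. p* = 510 and q* = 2050.
Since 350 < 510, the ceiling is binding.
At p = 350: qd = 2560 - 350 = 2210 and qs = 6·350 - 1010 = 1090.
Quantity traded falls to 1090. At q = 1090 the demand price is 2560 - 1090 = 1470 and the supply price is (1010 + 1090)/6 = 350.
Deadweight loss = ½ · (1470 - 350) · (2050 - 1090) = ½ · 1120 · 960 = 537600.

537600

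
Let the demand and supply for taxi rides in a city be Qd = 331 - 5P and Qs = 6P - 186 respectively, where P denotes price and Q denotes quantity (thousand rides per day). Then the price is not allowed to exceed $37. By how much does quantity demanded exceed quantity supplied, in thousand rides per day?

110

Equilibrium: 331 - 5P = 6P - 186, so 517 = 11P and P* = 47, Q* = 96.
The ceiling of 37 is below the equilibrium price 47, so it binds.
At P = 37: Qd = 331 - 5·37 = 146 and Qs = 6·37 - 186 = 36.
Shortage = Qd - Qs = 146 - 36 = 110.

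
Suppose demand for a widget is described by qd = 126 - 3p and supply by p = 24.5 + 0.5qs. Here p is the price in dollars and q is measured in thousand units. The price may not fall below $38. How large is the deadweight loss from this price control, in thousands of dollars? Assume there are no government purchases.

Rearranging supply gives qs = 2p - 49. In a free market, 126 - 3p = 2p - 49 gives the equilibrium p* = 35, q* = 21.
Because the floor (38) lies above the market-clearing price, it is binding.
At p = 38: qd = 126 - 3·38 = 12 and qs = 2·38 - 49 = 27.
Quantity traded falls to 12. At q = 12 the demand price is (126 - 12)/3 = 38 and the supply price is (49 + 12)/2 = 30.5.
Deadweight loss = ½ · (38 - 30.5) · (21 - 12) = ½ · 7.5 · 9 = 33.75.

33.75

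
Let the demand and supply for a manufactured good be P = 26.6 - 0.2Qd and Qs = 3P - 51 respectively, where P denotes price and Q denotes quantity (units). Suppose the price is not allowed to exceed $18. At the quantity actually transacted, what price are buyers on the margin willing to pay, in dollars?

Rearranging demand gives Qd = 133 - 5P. Setting quantity demanded equal to quantity supplied, 133 - 5P = 3P - 51, gives P* = 23 and Q* = 18.
Because the ceiling (18) lies below the market-clearing price, it is binding.
At P = 18: Qd = 133 - 5·18 = 43 and Qs = 3·18 - 51 = 3.
Only 3 units reach the market. On the demand curve, the marginal buyer's willingness to pay at Q = 3 is (133 - 3)/5 = 26.

26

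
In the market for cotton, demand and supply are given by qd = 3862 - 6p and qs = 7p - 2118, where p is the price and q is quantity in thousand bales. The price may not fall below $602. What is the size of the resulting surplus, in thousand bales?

1846

Setting quantity demanded equal to quantity supplied, 3862 - 6p = 7p - 2118, gives p* = 460 and q* = 1102.
Since 602 > 460, the floor is binding.
At p = 602: qd = 3862 - 6·602 = 250 and qs = 7·602 - 2118 = 2096.
Surplus = qs - qd = 2096 - 250 = 1846.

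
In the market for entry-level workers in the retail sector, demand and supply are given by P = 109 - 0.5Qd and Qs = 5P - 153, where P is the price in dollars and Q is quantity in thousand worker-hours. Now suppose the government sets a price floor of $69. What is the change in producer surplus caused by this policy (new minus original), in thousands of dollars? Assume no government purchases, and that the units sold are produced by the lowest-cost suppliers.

1177.6

Rearranging demand gives Qd = 218 - 2P. Without the control the market clears where 218 - 2P = 5P - 153, i.e. P* = 53 and Q* = 112.
Because the floor (69) lies above the market-clearing price, it is binding.
At P = 69: Qd = 218 - 2·69 = 80 and Qs = 5·69 - 153 = 192.
Producer surplus without the control is ½ · (53 - 30.6) · 112 = 1254.4.
With the floor, 80 units are sold at 69. The supply price at Q = 80 is 46.6, so PS = ½ · [(69 - 30.6) + (69 - 46.6)] · 80 = 2432.
Change in producer surplus = 2432 - 1254.4 = 1177.6.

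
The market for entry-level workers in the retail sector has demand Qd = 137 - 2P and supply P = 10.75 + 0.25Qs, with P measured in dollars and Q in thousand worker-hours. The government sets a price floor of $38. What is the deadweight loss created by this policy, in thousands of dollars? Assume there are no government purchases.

96

Rearranging supply gives Qs = 4P - 43. In a free market, 137 - 2P = 4P - 43 gives the equilibrium P* = 30, Q* = 77.
Since 38 > 30, the floor is binding.
At P = 38: Qd = 137 - 2·38 = 61 and Qs = 4·38 - 43 = 109.
Quantity traded falls to 61. At Q = 61 the demand price is (137 - 61)/2 = 38 and the supply price is (43 + 61)/4 = 26.
Deadweight loss = ½ · (38 - 26) · (77 - 61) = ½ · 12 · 16 = 96.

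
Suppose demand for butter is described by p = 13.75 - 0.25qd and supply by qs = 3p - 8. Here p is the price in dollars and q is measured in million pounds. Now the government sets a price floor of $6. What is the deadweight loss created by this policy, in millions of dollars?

0

Rearranging demand gives qd = 55 - 4p. In a free market, 55 - 4p = 3p - 8 gives the equilibrium p* = 9, q* = 19.
The floor of 6 is below the equilibrium price 9, so it is not binding; the market clears at p* = 9, q* = 19.
Since the control does not bind, no trades are prevented and deadweight loss is zero.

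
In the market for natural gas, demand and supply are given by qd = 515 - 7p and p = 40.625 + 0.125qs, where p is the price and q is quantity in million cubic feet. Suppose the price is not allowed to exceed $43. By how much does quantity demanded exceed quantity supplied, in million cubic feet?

195

Rearranging supply gives qs = 8p - 325. In a free market, 515 - 7p = 8p - 325 gives the equilibrium p* = 56, q* = 123.
The ceiling of 43 is below the equilibrium price 56, so it binds.
At p = 43: qd = 515 - 7·43 = 214 and qs = 8·43 - 325 = 19.
Shortage = qd - qs = 214 - 19 = 195.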